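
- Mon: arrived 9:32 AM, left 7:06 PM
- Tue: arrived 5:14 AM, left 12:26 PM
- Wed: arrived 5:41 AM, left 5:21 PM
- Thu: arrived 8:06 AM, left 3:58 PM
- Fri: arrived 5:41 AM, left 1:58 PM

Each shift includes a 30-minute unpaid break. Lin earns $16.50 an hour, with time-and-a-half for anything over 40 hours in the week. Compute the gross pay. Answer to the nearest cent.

$711.56

Mon: 9:32 AM–7:06 PM = 9 h 34 min; less 30 min break → 9 h 4 min
Tue: 5:14 AM–12:26 PM = 7 h 12 min; less 30 min break → 6 h 42 min
Wed: 5:41 AM–5:21 PM = 11 h 40 min; less 30 min break → 11 h 10 min
Thu: 8:06 AM–3:58 PM = 7 h 52 min; less 30 min break → 7 h 22 min
Fri: 5:41 AM–1:58 PM = 8 h 17 min; less 30 min break → 7 h 47 min
Total worked: 42 h 5 min = 2525 min.
Regular 40 h 0 min = 2400 min at $16.50/h; overtime 2 h 5 min = 125 min at $24.75/h.
Pay = (2400 × $16.50 + 125 × $24.75) ÷ 60 = $711.56.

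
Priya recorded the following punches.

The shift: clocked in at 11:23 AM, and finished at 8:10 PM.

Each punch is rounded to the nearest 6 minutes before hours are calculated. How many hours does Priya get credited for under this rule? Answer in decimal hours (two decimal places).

8.80 hours

The shift: in 11:23 AM→11:24 AM, out 8:10 PM→8:12 PM; 8 h 48 min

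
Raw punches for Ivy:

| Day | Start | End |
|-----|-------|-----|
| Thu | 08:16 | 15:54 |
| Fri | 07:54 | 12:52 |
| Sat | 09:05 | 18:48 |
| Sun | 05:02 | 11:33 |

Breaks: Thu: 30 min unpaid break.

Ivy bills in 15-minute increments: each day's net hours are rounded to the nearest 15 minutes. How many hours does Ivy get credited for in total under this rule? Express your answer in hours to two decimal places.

Thu: 08:16–15:54 = 7 h 38 min − 30 min = 7 h 8 min → rounds to 7 h 15 min
Fri: 07:54–12:52 = 4 h 58 min → rounds to 5 h 0 min
Sat: 09:05–18:48 = 9 h 43 min → rounds to 9 h 45 min
Sun: 05:02–11:33 = 6 h 31 min → rounds to 6 h 30 min
Total credited: 28 h 30 min.

28.50 hours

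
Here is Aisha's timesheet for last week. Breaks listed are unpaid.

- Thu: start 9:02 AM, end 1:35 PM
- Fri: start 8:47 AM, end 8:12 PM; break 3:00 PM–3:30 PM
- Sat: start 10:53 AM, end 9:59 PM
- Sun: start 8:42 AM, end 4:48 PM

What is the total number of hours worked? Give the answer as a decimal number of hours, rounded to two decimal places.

34.67 hours

Thu: 9:02 AM–1:35 PM = 4 h 33 min
Fri: 8:47 AM–8:12 PM = 11 h 25 min; less 30 min break → 10 h 55 min
Sat: 10:53 AM–9:59 PM = 11 h 6 min
Sun: 8:42 AM–4:48 PM = 8 h 6 min
Total: 4 h 33 min + 10 h 55 min + 11 h 6 min + 8 h 6 min = 34 h 40 min.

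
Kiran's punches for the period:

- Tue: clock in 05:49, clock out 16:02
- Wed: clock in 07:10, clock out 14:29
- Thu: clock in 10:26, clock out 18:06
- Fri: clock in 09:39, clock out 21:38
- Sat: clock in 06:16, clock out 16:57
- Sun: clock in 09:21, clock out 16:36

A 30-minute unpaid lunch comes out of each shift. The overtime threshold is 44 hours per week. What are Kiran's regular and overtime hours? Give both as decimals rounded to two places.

Regular 44.00 hours, overtime 8.12 hours

Tue: 05:49–16:02 = 10 h 13 min; less 30 min break → 9 h 43 min
Wed: 07:10–14:29 = 7 h 19 min; less 30 min break → 6 h 49 min
Thu: 10:26–18:06 = 7 h 40 min; less 30 min break → 7 h 10 min
Fri: 09:39–21:38 = 11 h 59 min; less 30 min break → 11 h 29 min
Sat: 06:16–16:57 = 10 h 41 min; less 30 min break → 10 h 11 min
Sun: 09:21–16:36 = 7 h 15 min; less 30 min break → 6 h 45 min
Total worked: 52 h 7 min = 52.12 h.
Threshold 44 h → overtime 8 h 7 min, regular 44 h 0 min.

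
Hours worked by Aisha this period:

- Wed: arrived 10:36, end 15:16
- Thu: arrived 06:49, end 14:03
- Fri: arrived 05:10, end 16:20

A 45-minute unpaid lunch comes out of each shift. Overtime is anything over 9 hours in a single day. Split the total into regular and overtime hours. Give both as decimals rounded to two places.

Wed: 10:36–15:16 = 4 h 40 min; less 45 min break → 3 h 55 min
Thu: 06:49–14:03 = 7 h 14 min; less 45 min break → 6 h 29 min
Fri: 05:10–16:20 = 11 h 10 min; less 45 min break → 10 h 25 min
Wed reg 3 h 55 min / OT 0 h 0 min; Thu reg 6 h 29 min / OT 0 h 0 min; Fri reg 9 h 0 min / OT 1 h 25 min.
Totals: regular 19 h 24 min, overtime 1 h 25 min.

Regular 19.40 hours, overtime 1.42 hours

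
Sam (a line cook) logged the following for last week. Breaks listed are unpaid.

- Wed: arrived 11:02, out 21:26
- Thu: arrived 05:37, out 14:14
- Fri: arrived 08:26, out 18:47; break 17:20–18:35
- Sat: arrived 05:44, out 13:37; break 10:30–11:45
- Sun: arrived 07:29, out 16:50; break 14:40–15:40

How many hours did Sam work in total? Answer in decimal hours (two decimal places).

43.10 hours

Wed: 11:02–21:26 = 10 h 24 min
Thu: 05:37–14:14 = 8 h 37 min
Fri: 08:26–18:47 = 10 h 21 min; less 75 min break → 9 h 6 min
Sat: 05:44–13:37 = 7 h 53 min; less 75 min break → 6 h 38 min
Sun: 07:29–16:50 = 9 h 21 min; less 60 min break → 8 h 21 min
Total: 10 h 24 min + 8 h 37 min + 9 h 6 min + 6 h 38 min + 8 h 21 min = 43 h 6 min.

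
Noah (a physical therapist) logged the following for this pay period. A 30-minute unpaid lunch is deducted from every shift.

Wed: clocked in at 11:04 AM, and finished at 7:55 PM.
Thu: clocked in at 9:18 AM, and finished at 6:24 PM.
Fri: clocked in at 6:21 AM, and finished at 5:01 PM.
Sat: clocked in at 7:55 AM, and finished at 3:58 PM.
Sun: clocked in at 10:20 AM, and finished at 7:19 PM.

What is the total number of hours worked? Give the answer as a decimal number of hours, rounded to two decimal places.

Wed: 11:04 AM–7:55 PM = 8 h 51 min; less 30 min break → 8 h 21 min
Thu: 9:18 AM–6:24 PM = 9 h 6 min; less 30 min break → 8 h 36 min
Fri: 6:21 AM–5:01 PM = 10 h 40 min; less 30 min break → 10 h 10 min
Sat: 7:55 AM–3:58 PM = 8 h 3 min; less 30 min break → 7 h 33 min
Sun: 10:20 AM–7:19 PM = 8 h 59 min; less 30 min break → 8 h 29 min
Total: 8 h 21 min + 8 h 36 min + 10 h 10 min + 7 h 33 min + 8 h 29 min = 43 h 9 min.

43.15 hours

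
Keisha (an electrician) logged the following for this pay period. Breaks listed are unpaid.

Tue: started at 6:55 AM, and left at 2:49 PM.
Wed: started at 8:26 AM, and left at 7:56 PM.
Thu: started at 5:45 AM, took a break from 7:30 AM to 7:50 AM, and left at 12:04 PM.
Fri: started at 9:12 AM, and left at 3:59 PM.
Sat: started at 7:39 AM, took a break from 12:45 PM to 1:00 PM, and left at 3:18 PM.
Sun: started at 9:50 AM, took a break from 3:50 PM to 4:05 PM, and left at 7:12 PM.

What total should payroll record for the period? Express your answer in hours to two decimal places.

48.68 hours

Tue: 6:55 AM–2:49 PM = 7 h 54 min
Wed: 8:26 AM–7:56 PM = 11 h 30 min
Thu: 5:45 AM–12:04 PM = 6 h 19 min; less 20 min break → 5 h 59 min
Fri: 9:12 AM–3:59 PM = 6 h 47 min
Sat: 7:39 AM–3:18 PM = 7 h 39 min; less 15 min break → 7 h 24 min
Sun: 9:50 AM–7:12 PM = 9 h 22 min; less 15 min break → 9 h 7 min
Total: 7 h 54 min + 11 h 30 min + 5 h 59 min + 6 h 47 min + 7 h 24 min + 9 h 7 min = 48 h 41 min.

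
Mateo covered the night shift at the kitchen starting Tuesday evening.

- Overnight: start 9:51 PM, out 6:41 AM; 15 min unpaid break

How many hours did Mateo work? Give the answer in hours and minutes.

8 h 35 min

Overnight: 9:51 PM → midnight = 2 h 9 min; midnight → 6:41 AM = 6 h 41 min; span 8 h 50 min; less 15 min break → 8 h 35 min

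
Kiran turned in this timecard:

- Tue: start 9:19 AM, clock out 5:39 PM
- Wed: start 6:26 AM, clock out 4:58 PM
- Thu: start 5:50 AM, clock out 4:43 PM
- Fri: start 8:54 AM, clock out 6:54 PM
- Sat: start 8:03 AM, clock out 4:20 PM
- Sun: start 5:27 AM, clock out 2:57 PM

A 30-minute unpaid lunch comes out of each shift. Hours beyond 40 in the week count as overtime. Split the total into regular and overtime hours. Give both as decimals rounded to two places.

Regular 40.00 hours, overtime 14.53 hours

Tue: 9:19 AM–5:39 PM = 8 h 20 min; less 30 min break → 7 h 50 min
Wed: 6:26 AM–4:58 PM = 10 h 32 min; less 30 min break → 10 h 2 min
Thu: 5:50 AM–4:43 PM = 10 h 53 min; less 30 min break → 10 h 23 min
Fri: 8:54 AM–6:54 PM = 10 h 0 min; less 30 min break → 9 h 30 min
Sat: 8:03 AM–4:20 PM = 8 h 17 min; less 30 min break → 7 h 47 min
Sun: 5:27 AM–2:57 PM = 9 h 30 min; less 30 min break → 9 h 0 min
Total worked: 54 h 32 min = 54.53 h.
Threshold 40 h → overtime 14 h 32 min, regular 40 h 0 min.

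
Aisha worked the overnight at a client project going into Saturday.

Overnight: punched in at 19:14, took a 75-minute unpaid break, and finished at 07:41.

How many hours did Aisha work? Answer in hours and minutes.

Overnight: 19:14 → midnight = 4 h 46 min; midnight → 07:41 = 7 h 41 min; span 12 h 27 min; less 75 min break → 11 h 12 min

11 h 12 min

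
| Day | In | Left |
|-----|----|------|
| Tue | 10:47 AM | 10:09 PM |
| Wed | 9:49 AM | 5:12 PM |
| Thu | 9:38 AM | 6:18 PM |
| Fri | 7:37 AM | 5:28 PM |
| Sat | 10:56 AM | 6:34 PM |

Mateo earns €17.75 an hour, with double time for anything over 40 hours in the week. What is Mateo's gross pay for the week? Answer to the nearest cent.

€883.95

Tue: 10:47 AM–10:09 PM = 11 h 22 min
Wed: 9:49 AM–5:12 PM = 7 h 23 min
Thu: 9:38 AM–6:18 PM = 8 h 40 min
Fri: 7:37 AM–5:28 PM = 9 h 51 min
Sat: 10:56 AM–6:34 PM = 7 h 38 min
Total worked: 44 h 54 min = 2694 min.
Regular 40 h 0 min = 2400 min at €17.75/h; overtime 4 h 54 min = 294 min at €35.50/h.
Pay = (2400 × €17.75 + 294 × €35.50) ÷ 60 = €883.95.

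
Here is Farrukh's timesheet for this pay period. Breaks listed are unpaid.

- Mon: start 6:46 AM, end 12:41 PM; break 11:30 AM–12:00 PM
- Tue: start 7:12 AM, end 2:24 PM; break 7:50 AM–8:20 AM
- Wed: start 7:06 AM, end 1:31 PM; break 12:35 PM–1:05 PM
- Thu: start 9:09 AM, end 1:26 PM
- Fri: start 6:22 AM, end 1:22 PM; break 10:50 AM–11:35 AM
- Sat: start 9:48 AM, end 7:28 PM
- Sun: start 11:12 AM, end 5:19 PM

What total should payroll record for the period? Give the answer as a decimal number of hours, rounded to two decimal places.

Mon: 6:46 AM–12:41 PM = 5 h 55 min; less 30 min break → 5 h 25 min
Tue: 7:12 AM–2:24 PM = 7 h 12 min; less 30 min break → 6 h 42 min
Wed: 7:06 AM–1:31 PM = 6 h 25 min; less 30 min break → 5 h 55 min
Thu: 9:09 AM–1:26 PM = 4 h 17 min
Fri: 6:22 AM–1:22 PM = 7 h 0 min; less 45 min break → 6 h 15 min
Sat: 9:48 AM–7:28 PM = 9 h 40 min
Sun: 11:12 AM–5:19 PM = 6 h 7 min
Total: 5 h 25 min + 6 h 42 min + 5 h 55 min + 4 h 17 min + 6 h 15 min + 9 h 40 min + 6 h 7 min = 44 h 21 min.

44.35 hours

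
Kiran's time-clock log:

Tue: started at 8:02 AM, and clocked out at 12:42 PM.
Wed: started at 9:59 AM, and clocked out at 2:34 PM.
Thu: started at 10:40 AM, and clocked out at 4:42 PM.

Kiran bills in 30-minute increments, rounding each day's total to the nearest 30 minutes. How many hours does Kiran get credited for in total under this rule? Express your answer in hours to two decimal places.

Tue: 8:02 AM–12:42 PM = 4 h 40 min → rounds to 4 h 30 min
Wed: 9:59 AM–2:34 PM = 4 h 35 min → rounds to 4 h 30 min
Thu: 10:40 AM–4:42 PM = 6 h 2 min → rounds to 6 h 0 min
Total credited: 15 h 0 min.

15.00 hours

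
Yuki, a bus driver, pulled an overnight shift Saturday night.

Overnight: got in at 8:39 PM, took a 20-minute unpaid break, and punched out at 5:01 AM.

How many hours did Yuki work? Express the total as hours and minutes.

Overnight: 8:39 PM → midnight = 3 h 21 min; midnight → 5:01 AM = 5 h 1 min; span 8 h 22 min; less 20 min break → 8 h 2 min

8 h 2 min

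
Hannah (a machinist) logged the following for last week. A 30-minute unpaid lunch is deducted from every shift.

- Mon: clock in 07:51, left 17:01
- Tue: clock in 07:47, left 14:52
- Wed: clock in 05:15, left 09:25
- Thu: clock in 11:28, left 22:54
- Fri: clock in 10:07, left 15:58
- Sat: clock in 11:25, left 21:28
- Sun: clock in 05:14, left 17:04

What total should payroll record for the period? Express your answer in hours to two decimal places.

56.08 hours

Mon: 07:51–17:01 = 9 h 10 min; less 30 min break → 8 h 40 min
Tue: 07:47–14:52 = 7 h 5 min; less 30 min break → 6 h 35 min
Wed: 05:15–09:25 = 4 h 10 min; less 30 min break → 3 h 40 min
Thu: 11:28–22:54 = 11 h 26 min; less 30 min break → 10 h 56 min
Fri: 10:07–15:58 = 5 h 51 min; less 30 min break → 5 h 21 min
Sat: 11:25–21:28 = 10 h 3 min; less 30 min break → 9 h 33 min
Sun: 05:14–17:04 = 11 h 50 min; less 30 min break → 11 h 20 min
Total: 8 h 40 min + 6 h 35 min + 3 h 40 min + 10 h 56 min + 5 h 21 min + 9 h 33 min + 11 h 20 min = 56 h 5 min.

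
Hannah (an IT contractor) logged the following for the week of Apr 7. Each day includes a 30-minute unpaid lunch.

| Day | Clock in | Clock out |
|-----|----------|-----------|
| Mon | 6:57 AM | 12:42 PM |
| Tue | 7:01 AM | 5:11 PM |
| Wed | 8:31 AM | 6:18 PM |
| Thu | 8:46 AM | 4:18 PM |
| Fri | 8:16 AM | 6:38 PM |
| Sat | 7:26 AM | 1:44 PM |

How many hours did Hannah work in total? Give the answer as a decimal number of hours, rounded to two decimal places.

Mon: 6:57 AM–12:42 PM = 5 h 45 min; less 30 min break → 5 h 15 min
Tue: 7:01 AM–5:11 PM = 10 h 10 min; less 30 min break → 9 h 40 min
Wed: 8:31 AM–6:18 PM = 9 h 47 min; less 30 min break → 9 h 17 min
Thu: 8:46 AM–4:18 PM = 7 h 32 min; less 30 min break → 7 h 2 min
Fri: 8:16 AM–6:38 PM = 10 h 22 min; less 30 min break → 9 h 52 min
Sat: 7:26 AM–1:44 PM = 6 h 18 min; less 30 min break → 5 h 48 min
Total: 5 h 15 min + 9 h 40 min + 9 h 17 min + 7 h 2 min + 9 h 52 min + 5 h 48 min = 46 h 54 min.

46.90 hours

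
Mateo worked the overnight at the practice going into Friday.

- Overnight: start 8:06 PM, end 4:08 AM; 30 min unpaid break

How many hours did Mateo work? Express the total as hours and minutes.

Overnight: 8:06 PM → midnight = 3 h 54 min; midnight → 4:08 AM = 4 h 8 min; span 8 h 2 min; less 30 min break → 7 h 32 min

7 h 32 min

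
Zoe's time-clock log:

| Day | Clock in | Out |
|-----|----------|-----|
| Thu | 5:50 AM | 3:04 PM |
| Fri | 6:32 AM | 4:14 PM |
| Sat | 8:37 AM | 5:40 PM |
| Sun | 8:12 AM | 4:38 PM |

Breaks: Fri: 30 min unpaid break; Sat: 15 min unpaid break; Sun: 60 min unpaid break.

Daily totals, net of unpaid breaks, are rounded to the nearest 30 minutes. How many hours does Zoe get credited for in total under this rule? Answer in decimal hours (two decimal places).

34.50 hours

Thu: 5:50 AM–3:04 PM = 9 h 14 min → rounds to 9 h 0 min
Fri: 6:32 AM–4:14 PM = 9 h 42 min − 30 min = 9 h 12 min → rounds to 9 h 0 min
Sat: 8:37 AM–5:40 PM = 9 h 3 min − 15 min = 8 h 48 min → rounds to 9 h 0 min
Sun: 8:12 AM–4:38 PM = 8 h 26 min − 60 min = 7 h 26 min → rounds to 7 h 30 min
Total credited: 34 h 30 min.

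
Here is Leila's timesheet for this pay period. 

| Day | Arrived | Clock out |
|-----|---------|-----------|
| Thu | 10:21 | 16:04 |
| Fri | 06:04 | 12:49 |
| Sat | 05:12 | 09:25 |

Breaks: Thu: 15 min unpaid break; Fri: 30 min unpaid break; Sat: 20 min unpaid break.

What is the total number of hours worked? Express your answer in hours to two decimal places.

Thu: 10:21–16:04 = 5 h 43 min; less 15 min break → 5 h 28 min
Fri: 06:04–12:49 = 6 h 45 min; less 30 min break → 6 h 15 min
Sat: 05:12–09:25 = 4 h 13 min; less 20 min break → 3 h 53 min
Total: 5 h 28 min + 6 h 15 min + 3 h 53 min = 15 h 36 min.

15.60 hours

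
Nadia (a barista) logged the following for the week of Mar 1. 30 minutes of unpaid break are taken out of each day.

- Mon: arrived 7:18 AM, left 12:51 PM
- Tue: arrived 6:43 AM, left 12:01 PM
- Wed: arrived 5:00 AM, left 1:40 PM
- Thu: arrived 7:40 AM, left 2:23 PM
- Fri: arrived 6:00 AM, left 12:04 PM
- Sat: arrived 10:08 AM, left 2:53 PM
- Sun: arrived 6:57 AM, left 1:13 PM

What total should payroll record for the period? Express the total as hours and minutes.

39 h 49 min

Mon: 7:18 AM–12:51 PM = 5 h 33 min; less 30 min break → 5 h 3 min
Tue: 6:43 AM–12:01 PM = 5 h 18 min; less 30 min break → 4 h 48 min
Wed: 5:00 AM–1:40 PM = 8 h 40 min; less 30 min break → 8 h 10 min
Thu: 7:40 AM–2:23 PM = 6 h 43 min; less 30 min break → 6 h 13 min
Fri: 6:00 AM–12:04 PM = 6 h 4 min; less 30 min break → 5 h 34 min
Sat: 10:08 AM–2:53 PM = 4 h 45 min; less 30 min break → 4 h 15 min
Sun: 6:57 AM–1:13 PM = 6 h 16 min; less 30 min break → 5 h 46 min
Total: 5 h 3 min + 4 h 48 min + 8 h 10 min + 6 h 13 min + 5 h 34 min + 4 h 15 min + 5 h 46 min = 39 h 49 min.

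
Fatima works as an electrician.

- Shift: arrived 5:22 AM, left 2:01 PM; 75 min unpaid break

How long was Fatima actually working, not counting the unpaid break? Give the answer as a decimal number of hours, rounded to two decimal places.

Shift: 5:22 AM–2:01 PM = 8 h 39 min; less 75 min break → 7 h 24 min

7.40 hours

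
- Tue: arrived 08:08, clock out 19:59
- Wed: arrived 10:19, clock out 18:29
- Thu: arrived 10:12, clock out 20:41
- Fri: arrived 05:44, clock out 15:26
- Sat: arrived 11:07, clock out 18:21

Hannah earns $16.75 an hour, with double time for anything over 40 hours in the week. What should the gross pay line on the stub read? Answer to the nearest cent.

Tue: 08:08–19:59 = 11 h 51 min
Wed: 10:19–18:29 = 8 h 10 min
Thu: 10:12–20:41 = 10 h 29 min
Fri: 05:44–15:26 = 9 h 42 min
Sat: 11:07–18:21 = 7 h 14 min
Total worked: 47 h 26 min = 2846 min.
Regular 40 h 0 min = 2400 min at $16.75/h; overtime 7 h 26 min = 446 min at $33.50/h.
Pay = (2400 × $16.75 + 446 × $33.50) ÷ 60 = $919.02.

$919.02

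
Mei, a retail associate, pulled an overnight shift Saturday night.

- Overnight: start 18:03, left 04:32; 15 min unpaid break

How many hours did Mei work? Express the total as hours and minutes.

10 h 14 min

Overnight: 18:03 → midnight = 5 h 57 min; midnight → 04:32 = 4 h 32 min; span 10 h 29 min; less 15 min break → 10 h 14 min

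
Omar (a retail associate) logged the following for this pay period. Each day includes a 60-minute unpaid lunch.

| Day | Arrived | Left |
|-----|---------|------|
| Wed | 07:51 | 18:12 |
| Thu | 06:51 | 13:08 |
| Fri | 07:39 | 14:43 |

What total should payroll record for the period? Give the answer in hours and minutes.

20 h 42 min

Wed: 07:51–18:12 = 10 h 21 min; less 60 min break → 9 h 21 min
Thu: 06:51–13:08 = 6 h 17 min; less 60 min break → 5 h 17 min
Fri: 07:39–14:43 = 7 h 4 min; less 60 min break → 6 h 4 min
Total: 9 h 21 min + 5 h 17 min + 6 h 4 min = 20 h 42 min.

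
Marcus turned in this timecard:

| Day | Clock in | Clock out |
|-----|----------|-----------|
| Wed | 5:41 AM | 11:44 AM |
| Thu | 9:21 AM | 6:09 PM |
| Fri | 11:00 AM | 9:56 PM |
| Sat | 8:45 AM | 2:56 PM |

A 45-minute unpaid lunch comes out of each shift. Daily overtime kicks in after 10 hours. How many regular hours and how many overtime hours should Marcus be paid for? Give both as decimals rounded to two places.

Wed: 5:41 AM–11:44 AM = 6 h 3 min; less 45 min break → 5 h 18 min
Thu: 9:21 AM–6:09 PM = 8 h 48 min; less 45 min break → 8 h 3 min
Fri: 11:00 AM–9:56 PM = 10 h 56 min; less 45 min break → 10 h 11 min
Sat: 8:45 AM–2:56 PM = 6 h 11 min; less 45 min break → 5 h 26 min
Wed reg 5 h 18 min / OT 0 h 0 min; Thu reg 8 h 3 min / OT 0 h 0 min; Fri reg 10 h 0 min / OT 0 h 11 min; Sat reg 5 h 26 min / OT 0 h 0 min.
Totals: regular 28 h 47 min, overtime 0 h 11 min.

Regular 28.78 hours, overtime 0.18 hours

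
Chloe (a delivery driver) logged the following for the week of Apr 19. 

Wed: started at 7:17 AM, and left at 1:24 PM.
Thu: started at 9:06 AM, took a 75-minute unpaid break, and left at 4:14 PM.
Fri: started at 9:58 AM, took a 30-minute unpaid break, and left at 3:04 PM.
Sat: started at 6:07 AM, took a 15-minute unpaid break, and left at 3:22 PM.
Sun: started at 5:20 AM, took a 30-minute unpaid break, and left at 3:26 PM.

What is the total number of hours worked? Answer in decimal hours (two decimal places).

35.20 hours

Wed: 7:17 AM–1:24 PM = 6 h 7 min
Thu: 9:06 AM–4:14 PM = 7 h 8 min; less 75 min break → 5 h 53 min
Fri: 9:58 AM–3:04 PM = 5 h 6 min; less 30 min break → 4 h 36 min
Sat: 6:07 AM–3:22 PM = 9 h 15 min; less 15 min break → 9 h 0 min
Sun: 5:20 AM–3:26 PM = 10 h 6 min; less 30 min break → 9 h 36 min
Total: 6 h 7 min + 5 h 53 min + 4 h 36 min + 9 h 0 min + 9 h 36 min = 35 h 12 min.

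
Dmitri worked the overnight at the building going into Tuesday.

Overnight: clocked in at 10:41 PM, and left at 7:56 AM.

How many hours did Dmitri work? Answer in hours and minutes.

Overnight: 10:41 PM → midnight = 1 h 19 min; midnight → 7:56 AM = 7 h 56 min; span 9 h 15 min

9 h 15 min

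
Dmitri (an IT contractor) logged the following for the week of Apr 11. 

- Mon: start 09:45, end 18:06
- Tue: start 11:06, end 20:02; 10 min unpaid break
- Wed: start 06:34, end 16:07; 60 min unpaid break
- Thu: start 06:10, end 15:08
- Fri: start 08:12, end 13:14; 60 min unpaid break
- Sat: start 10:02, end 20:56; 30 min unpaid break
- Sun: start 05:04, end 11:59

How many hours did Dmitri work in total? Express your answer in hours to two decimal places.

55.98 hours

Mon: 09:45–18:06 = 8 h 21 min
Tue: 11:06–20:02 = 8 h 56 min; less 10 min break → 8 h 46 min
Wed: 06:34–16:07 = 9 h 33 min; less 60 min break → 8 h 33 min
Thu: 06:10–15:08 = 8 h 58 min
Fri: 08:12–13:14 = 5 h 2 min; less 60 min break → 4 h 2 min
Sat: 10:02–20:56 = 10 h 54 min; less 30 min break → 10 h 24 min
Sun: 05:04–11:59 = 6 h 55 min
Total: 8 h 21 min + 8 h 46 min + 8 h 33 min + 8 h 58 min + 4 h 2 min + 10 h 24 min + 6 h 55 min = 55 h 59 min.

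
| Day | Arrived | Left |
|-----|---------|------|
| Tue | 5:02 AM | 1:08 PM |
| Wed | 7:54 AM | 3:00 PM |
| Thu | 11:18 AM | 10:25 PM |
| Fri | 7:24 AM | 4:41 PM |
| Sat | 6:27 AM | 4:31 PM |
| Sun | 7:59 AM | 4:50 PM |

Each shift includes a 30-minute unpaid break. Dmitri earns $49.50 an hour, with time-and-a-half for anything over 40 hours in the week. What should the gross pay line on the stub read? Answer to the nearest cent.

Tue: 5:02 AM–1:08 PM = 8 h 6 min; less 30 min break → 7 h 36 min
Wed: 7:54 AM–3:00 PM = 7 h 6 min; less 30 min break → 6 h 36 min
Thu: 11:18 AM–10:25 PM = 11 h 7 min; less 30 min break → 10 h 37 min
Fri: 7:24 AM–4:41 PM = 9 h 17 min; less 30 min break → 8 h 47 min
Sat: 6:27 AM–4:31 PM = 10 h 4 min; less 30 min break → 9 h 34 min
Sun: 7:59 AM–4:50 PM = 8 h 51 min; less 30 min break → 8 h 21 min
Total worked: 51 h 31 min = 3091 min.
Regular 40 h 0 min = 2400 min at $49.50/h; overtime 11 h 31 min = 691 min at $74.25/h.
Pay = (2400 × $49.50 + 691 × $74.25) ÷ 60 = $2835.11.

$2835.11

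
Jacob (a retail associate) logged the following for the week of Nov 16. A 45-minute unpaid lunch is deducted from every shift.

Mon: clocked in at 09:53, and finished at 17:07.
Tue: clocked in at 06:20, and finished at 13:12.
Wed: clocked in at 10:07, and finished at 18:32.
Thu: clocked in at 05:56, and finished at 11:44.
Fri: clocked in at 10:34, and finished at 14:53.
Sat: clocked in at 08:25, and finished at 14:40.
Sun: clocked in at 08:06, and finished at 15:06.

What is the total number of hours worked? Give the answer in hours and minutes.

Mon: 09:53–17:07 = 7 h 14 min; less 45 min break → 6 h 29 min
Tue: 06:20–13:12 = 6 h 52 min; less 45 min break → 6 h 7 min
Wed: 10:07–18:32 = 8 h 25 min; less 45 min break → 7 h 40 min
Thu: 05:56–11:44 = 5 h 48 min; less 45 min break → 5 h 3 min
Fri: 10:34–14:53 = 4 h 19 min; less 45 min break → 3 h 34 min
Sat: 08:25–14:40 = 6 h 15 min; less 45 min break → 5 h 30 min
Sun: 08:06–15:06 = 7 h 0 min; less 45 min break → 6 h 15 min
Total: 6 h 29 min + 6 h 7 min + 7 h 40 min + 5 h 3 min + 3 h 34 min + 5 h 30 min + 6 h 15 min = 40 h 38 min.

40 h 38 min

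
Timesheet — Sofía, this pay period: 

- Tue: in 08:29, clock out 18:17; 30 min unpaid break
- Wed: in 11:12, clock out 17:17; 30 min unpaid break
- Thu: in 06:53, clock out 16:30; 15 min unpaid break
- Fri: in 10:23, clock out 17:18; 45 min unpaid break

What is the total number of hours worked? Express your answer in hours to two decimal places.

Tue: 08:29–18:17 = 9 h 48 min; less 30 min break → 9 h 18 min
Wed: 11:12–17:17 = 6 h 5 min; less 30 min break → 5 h 35 min
Thu: 06:53–16:30 = 9 h 37 min; less 15 min break → 9 h 22 min
Fri: 10:23–17:18 = 6 h 55 min; less 45 min break → 6 h 10 min
Total: 9 h 18 min + 5 h 35 min + 9 h 22 min + 6 h 10 min = 30 h 25 min.

30.42 hours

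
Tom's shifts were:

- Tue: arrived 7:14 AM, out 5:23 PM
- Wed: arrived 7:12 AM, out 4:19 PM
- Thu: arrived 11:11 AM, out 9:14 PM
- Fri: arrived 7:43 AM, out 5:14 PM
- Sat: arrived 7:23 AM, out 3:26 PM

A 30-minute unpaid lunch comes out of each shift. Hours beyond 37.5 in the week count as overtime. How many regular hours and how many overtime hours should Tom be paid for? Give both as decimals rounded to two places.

Tue: 7:14 AM–5:23 PM = 10 h 9 min; less 30 min break → 9 h 39 min
Wed: 7:12 AM–4:19 PM = 9 h 7 min; less 30 min break → 8 h 37 min
Thu: 11:11 AM–9:14 PM = 10 h 3 min; less 30 min break → 9 h 33 min
Fri: 7:43 AM–5:14 PM = 9 h 31 min; less 30 min break → 9 h 1 min
Sat: 7:23 AM–3:26 PM = 8 h 3 min; less 30 min break → 7 h 33 min
Total worked: 44 h 23 min = 44.38 h.
Threshold 37.5 h → overtime 6 h 53 min, regular 37 h 30 min.

Regular 37.50 hours, overtime 6.88 hours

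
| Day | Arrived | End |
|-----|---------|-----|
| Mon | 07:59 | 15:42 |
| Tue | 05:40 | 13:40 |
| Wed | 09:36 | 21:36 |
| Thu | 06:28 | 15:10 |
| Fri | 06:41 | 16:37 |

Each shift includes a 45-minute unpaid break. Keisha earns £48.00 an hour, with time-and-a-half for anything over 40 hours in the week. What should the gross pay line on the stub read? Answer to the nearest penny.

£2107.20

Mon: 07:59–15:42 = 7 h 43 min; less 45 min break → 6 h 58 min
Tue: 05:40–13:40 = 8 h 0 min; less 45 min break → 7 h 15 min
Wed: 09:36–21:36 = 12 h 0 min; less 45 min break → 11 h 15 min
Thu: 06:28–15:10 = 8 h 42 min; less 45 min break → 7 h 57 min
Fri: 06:41–16:37 = 9 h 56 min; less 45 min break → 9 h 11 min
Total worked: 42 h 36 min = 2556 min.
Regular 40 h 0 min = 2400 min at £48.00/h; overtime 2 h 36 min = 156 min at £72.00/h.
Pay = (2400 × £48.00 + 156 × £72.00) ÷ 60 = £2107.20.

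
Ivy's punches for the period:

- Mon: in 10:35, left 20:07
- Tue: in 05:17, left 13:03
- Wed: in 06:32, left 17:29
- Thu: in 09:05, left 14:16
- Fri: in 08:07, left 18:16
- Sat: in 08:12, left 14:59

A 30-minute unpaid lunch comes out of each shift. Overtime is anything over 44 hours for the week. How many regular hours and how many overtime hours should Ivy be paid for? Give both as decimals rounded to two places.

Mon: 10:35–20:07 = 9 h 32 min; less 30 min break → 9 h 2 min
Tue: 05:17–13:03 = 7 h 46 min; less 30 min break → 7 h 16 min
Wed: 06:32–17:29 = 10 h 57 min; less 30 min break → 10 h 27 min
Thu: 09:05–14:16 = 5 h 11 min; less 30 min break → 4 h 41 min
Fri: 08:07–18:16 = 10 h 9 min; less 30 min break → 9 h 39 min
Sat: 08:12–14:59 = 6 h 47 min; less 30 min break → 6 h 17 min
Total worked: 47 h 22 min = 47.37 h.
Threshold 44 h → overtime 3 h 22 min, regular 44 h 0 min.

Regular 44.00 hours, overtime 3.37 hours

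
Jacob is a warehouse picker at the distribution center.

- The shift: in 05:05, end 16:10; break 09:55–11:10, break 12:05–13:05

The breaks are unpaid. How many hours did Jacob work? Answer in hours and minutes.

8 h 50 min

The shift: 05:05–16:10 = 11 h 5 min; less 135 min break → 8 h 50 min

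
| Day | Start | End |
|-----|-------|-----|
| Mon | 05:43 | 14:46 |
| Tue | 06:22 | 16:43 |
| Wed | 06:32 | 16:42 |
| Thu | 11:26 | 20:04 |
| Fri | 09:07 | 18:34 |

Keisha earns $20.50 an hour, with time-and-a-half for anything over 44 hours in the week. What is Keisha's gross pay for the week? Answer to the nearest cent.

Mon: 05:43–14:46 = 9 h 3 min
Tue: 06:22–16:43 = 10 h 21 min
Wed: 06:32–16:42 = 10 h 10 min
Thu: 11:26–20:04 = 8 h 38 min
Fri: 09:07–18:34 = 9 h 27 min
Total worked: 47 h 39 min = 2859 min.
Regular 44 h 0 min = 2640 min at $20.50/h; overtime 3 h 39 min = 219 min at $30.75/h.
Pay = (2640 × $20.50 + 219 × $30.75) ÷ 60 = $1014.24.

$1014.24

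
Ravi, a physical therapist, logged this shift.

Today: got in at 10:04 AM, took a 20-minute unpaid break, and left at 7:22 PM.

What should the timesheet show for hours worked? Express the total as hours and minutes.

Today: 10:04 AM–7:22 PM = 9 h 18 min; less 20 min break → 8 h 58 min

8 h 58 min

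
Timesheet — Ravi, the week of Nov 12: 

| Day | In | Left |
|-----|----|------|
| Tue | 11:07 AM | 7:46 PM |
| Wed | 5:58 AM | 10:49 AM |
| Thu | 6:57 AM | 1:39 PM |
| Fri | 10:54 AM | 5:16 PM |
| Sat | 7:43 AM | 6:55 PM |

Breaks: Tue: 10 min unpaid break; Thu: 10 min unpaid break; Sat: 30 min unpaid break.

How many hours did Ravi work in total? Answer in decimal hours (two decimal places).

36.93 hours

Tue: 11:07 AM–7:46 PM = 8 h 39 min; less 10 min break → 8 h 29 min
Wed: 5:58 AM–10:49 AM = 4 h 51 min
Thu: 6:57 AM–1:39 PM = 6 h 42 min; less 10 min break → 6 h 32 min
Fri: 10:54 AM–5:16 PM = 6 h 22 min
Sat: 7:43 AM–6:55 PM = 11 h 12 min; less 30 min break → 10 h 42 min
Total: 8 h 29 min + 4 h 51 min + 6 h 32 min + 6 h 22 min + 10 h 42 min = 36 h 56 min.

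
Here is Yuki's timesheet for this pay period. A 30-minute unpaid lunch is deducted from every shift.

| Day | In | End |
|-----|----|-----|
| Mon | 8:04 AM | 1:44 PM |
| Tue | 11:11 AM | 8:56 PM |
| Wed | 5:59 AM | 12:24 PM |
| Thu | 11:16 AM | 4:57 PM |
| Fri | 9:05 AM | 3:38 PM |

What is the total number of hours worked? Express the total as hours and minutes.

Mon: 8:04 AM–1:44 PM = 5 h 40 min; less 30 min break → 5 h 10 min
Tue: 11:11 AM–8:56 PM = 9 h 45 min; less 30 min break → 9 h 15 min
Wed: 5:59 AM–12:24 PM = 6 h 25 min; less 30 min break → 5 h 55 min
Thu: 11:16 AM–4:57 PM = 5 h 41 min; less 30 min break → 5 h 11 min
Fri: 9:05 AM–3:38 PM = 6 h 33 min; less 30 min break → 6 h 3 min
Total: 5 h 10 min + 9 h 15 min + 5 h 55 min + 5 h 11 min + 6 h 3 min = 31 h 34 min.

31 h 34 min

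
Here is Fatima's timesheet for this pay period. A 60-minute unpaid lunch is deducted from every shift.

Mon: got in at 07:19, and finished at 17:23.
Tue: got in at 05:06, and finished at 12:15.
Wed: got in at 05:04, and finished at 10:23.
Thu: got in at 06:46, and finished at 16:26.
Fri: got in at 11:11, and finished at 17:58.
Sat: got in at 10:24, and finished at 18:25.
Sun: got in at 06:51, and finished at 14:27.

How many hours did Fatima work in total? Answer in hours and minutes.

47 h 36 min

Mon: 07:19–17:23 = 10 h 4 min; less 60 min break → 9 h 4 min
Tue: 05:06–12:15 = 7 h 9 min; less 60 min break → 6 h 9 min
Wed: 05:04–10:23 = 5 h 19 min; less 60 min break → 4 h 19 min
Thu: 06:46–16:26 = 9 h 40 min; less 60 min break → 8 h 40 min
Fri: 11:11–17:58 = 6 h 47 min; less 60 min break → 5 h 47 min
Sat: 10:24–18:25 = 8 h 1 min; less 60 min break → 7 h 1 min
Sun: 06:51–14:27 = 7 h 36 min; less 60 min break → 6 h 36 min
Total: 9 h 4 min + 6 h 9 min + 4 h 19 min + 8 h 40 min + 5 h 47 min + 7 h 1 min + 6 h 36 min = 47 h 36 min.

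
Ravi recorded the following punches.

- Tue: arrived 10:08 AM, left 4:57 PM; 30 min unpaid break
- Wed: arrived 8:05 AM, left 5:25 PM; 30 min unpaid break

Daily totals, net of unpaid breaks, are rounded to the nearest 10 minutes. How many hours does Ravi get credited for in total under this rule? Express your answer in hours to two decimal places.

15.17 hours

Tue: 10:08 AM–4:57 PM = 6 h 49 min − 30 min = 6 h 19 min → rounds to 6 h 20 min
Wed: 8:05 AM–5:25 PM = 9 h 20 min − 30 min = 8 h 50 min → rounds to 8 h 50 min
Total credited: 15 h 10 min.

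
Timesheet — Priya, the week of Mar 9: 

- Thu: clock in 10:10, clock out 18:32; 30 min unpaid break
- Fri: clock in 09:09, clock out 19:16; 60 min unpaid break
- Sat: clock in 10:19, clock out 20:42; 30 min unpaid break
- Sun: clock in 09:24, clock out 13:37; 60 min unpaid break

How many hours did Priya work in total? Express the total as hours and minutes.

Thu: 10:10–18:32 = 8 h 22 min; less 30 min break → 7 h 52 min
Fri: 09:09–19:16 = 10 h 7 min; less 60 min break → 9 h 7 min
Sat: 10:19–20:42 = 10 h 23 min; less 30 min break → 9 h 53 min
Sun: 09:24–13:37 = 4 h 13 min; less 60 min break → 3 h 13 min
Total: 7 h 52 min + 9 h 7 min + 9 h 53 min + 3 h 13 min = 30 h 5 min.

30 h 5 min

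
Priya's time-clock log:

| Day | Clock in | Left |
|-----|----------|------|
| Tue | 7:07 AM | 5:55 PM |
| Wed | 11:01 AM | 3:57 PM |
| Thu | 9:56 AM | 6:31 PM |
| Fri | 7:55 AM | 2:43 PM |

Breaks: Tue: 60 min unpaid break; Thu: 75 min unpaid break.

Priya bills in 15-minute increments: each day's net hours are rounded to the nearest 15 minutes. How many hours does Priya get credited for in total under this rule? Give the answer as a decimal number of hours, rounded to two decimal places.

Tue: 7:07 AM–5:55 PM = 10 h 48 min − 60 min = 9 h 48 min → rounds to 9 h 45 min
Wed: 11:01 AM–3:57 PM = 4 h 56 min → rounds to 5 h 0 min
Thu: 9:56 AM–6:31 PM = 8 h 35 min − 75 min = 7 h 20 min → rounds to 7 h 15 min
Fri: 7:55 AM–2:43 PM = 6 h 48 min → rounds to 6 h 45 min
Total credited: 28 h 45 min.

28.75 hours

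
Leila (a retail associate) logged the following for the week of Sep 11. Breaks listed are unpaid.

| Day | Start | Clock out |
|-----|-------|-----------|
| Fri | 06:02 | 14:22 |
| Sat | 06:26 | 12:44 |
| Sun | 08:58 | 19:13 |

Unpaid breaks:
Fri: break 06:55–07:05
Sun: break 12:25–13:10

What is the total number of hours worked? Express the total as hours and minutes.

23 h 58 min

Fri: 06:02–14:22 = 8 h 20 min; less 10 min break → 8 h 10 min
Sat: 06:26–12:44 = 6 h 18 min
Sun: 08:58–19:13 = 10 h 15 min; less 45 min break → 9 h 30 min
Total: 8 h 10 min + 6 h 18 min + 9 h 30 min = 23 h 58 min.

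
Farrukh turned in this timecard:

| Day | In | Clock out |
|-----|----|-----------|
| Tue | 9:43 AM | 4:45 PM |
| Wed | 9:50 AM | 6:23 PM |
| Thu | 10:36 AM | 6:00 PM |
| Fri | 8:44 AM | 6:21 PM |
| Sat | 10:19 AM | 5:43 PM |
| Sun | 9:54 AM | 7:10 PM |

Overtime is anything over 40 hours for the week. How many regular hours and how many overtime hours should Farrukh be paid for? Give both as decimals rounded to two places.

Regular 40.00 hours, overtime 9.27 hours

Tue: 9:43 AM–4:45 PM = 7 h 2 min
Wed: 9:50 AM–6:23 PM = 8 h 33 min
Thu: 10:36 AM–6:00 PM = 7 h 24 min
Fri: 8:44 AM–6:21 PM = 9 h 37 min
Sat: 10:19 AM–5:43 PM = 7 h 24 min
Sun: 9:54 AM–7:10 PM = 9 h 16 min
Total worked: 49 h 16 min = 49.27 h.
Threshold 40 h → overtime 9 h 16 min, regular 40 h 0 min.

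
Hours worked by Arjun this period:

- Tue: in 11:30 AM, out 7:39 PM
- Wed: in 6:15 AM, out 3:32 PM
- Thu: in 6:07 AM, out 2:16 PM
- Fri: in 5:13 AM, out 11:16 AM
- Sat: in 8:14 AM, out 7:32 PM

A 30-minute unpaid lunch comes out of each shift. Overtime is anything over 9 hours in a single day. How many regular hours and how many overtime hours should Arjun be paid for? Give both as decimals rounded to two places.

Tue: 11:30 AM–7:39 PM = 8 h 9 min; less 30 min break → 7 h 39 min
Wed: 6:15 AM–3:32 PM = 9 h 17 min; less 30 min break → 8 h 47 min
Thu: 6:07 AM–2:16 PM = 8 h 9 min; less 30 min break → 7 h 39 min
Fri: 5:13 AM–11:16 AM = 6 h 3 min; less 30 min break → 5 h 33 min
Sat: 8:14 AM–7:32 PM = 11 h 18 min; less 30 min break → 10 h 48 min
Tue reg 7 h 39 min / OT 0 h 0 min; Wed reg 8 h 47 min / OT 0 h 0 min; Thu reg 7 h 39 min / OT 0 h 0 min; Fri reg 5 h 33 min / OT 0 h 0 min; Sat reg 9 h 0 min / OT 1 h 48 min.
Totals: regular 38 h 38 min, overtime 1 h 48 min.

Regular 38.63 hours, overtime 1.80 hours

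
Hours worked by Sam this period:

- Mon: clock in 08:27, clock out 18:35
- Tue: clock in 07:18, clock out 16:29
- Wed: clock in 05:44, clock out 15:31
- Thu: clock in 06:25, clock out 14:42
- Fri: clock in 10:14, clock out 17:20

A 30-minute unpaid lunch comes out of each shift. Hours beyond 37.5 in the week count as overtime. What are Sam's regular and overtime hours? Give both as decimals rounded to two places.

Regular 37.50 hours, overtime 4.48 hours

Mon: 08:27–18:35 = 10 h 8 min; less 30 min break → 9 h 38 min
Tue: 07:18–16:29 = 9 h 11 min; less 30 min break → 8 h 41 min
Wed: 05:44–15:31 = 9 h 47 min; less 30 min break → 9 h 17 min
Thu: 06:25–14:42 = 8 h 17 min; less 30 min break → 7 h 47 min
Fri: 10:14–17:20 = 7 h 6 min; less 30 min break → 6 h 36 min
Total worked: 41 h 59 min = 41.98 h.
Threshold 37.5 h → overtime 4 h 29 min, regular 37 h 30 min.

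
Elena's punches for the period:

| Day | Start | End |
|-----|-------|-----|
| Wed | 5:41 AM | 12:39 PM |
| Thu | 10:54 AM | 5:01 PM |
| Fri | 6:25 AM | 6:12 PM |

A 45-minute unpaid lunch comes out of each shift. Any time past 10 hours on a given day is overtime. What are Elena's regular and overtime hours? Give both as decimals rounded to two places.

Wed: 5:41 AM–12:39 PM = 6 h 58 min; less 45 min break → 6 h 13 min
Thu: 10:54 AM–5:01 PM = 6 h 7 min; less 45 min break → 5 h 22 min
Fri: 6:25 AM–6:12 PM = 11 h 47 min; less 45 min break → 11 h 2 min
Wed reg 6 h 13 min / OT 0 h 0 min; Thu reg 5 h 22 min / OT 0 h 0 min; Fri reg 10 h 0 min / OT 1 h 2 min.
Totals: regular 21 h 35 min, overtime 1 h 2 min.

Regular 21.58 hours, overtime 1.03 hours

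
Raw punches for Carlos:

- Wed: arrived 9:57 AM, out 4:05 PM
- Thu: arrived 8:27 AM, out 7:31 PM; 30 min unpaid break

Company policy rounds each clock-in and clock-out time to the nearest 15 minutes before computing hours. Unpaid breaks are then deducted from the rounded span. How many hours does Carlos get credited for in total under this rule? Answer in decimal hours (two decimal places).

16.50 hours

Wed: in 9:57 AM→10:00 AM, out 4:05 PM→4:00 PM; 6 h 0 min
Thu: in 8:27 AM→8:30 AM, out 7:31 PM→7:30 PM; 11 h 0 min − 30 min = 10 h 30 min
Total credited: 16 h 30 min.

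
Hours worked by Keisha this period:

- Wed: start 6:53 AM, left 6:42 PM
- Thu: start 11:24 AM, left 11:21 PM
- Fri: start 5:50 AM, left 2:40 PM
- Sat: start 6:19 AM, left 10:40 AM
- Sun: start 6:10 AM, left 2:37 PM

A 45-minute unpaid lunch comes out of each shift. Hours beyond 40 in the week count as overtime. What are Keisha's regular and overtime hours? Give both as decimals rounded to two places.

Wed: 6:53 AM–6:42 PM = 11 h 49 min; less 45 min break → 11 h 4 min
Thu: 11:24 AM–11:21 PM = 11 h 57 min; less 45 min break → 11 h 12 min
Fri: 5:50 AM–2:40 PM = 8 h 50 min; less 45 min break → 8 h 5 min
Sat: 6:19 AM–10:40 AM = 4 h 21 min; less 45 min break → 3 h 36 min
Sun: 6:10 AM–2:37 PM = 8 h 27 min; less 45 min break → 7 h 42 min
Total worked: 41 h 39 min = 41.65 h.
Threshold 40 h → overtime 1 h 39 min, regular 40 h 0 min.

Regular 40.00 hours, overtime 1.65 hours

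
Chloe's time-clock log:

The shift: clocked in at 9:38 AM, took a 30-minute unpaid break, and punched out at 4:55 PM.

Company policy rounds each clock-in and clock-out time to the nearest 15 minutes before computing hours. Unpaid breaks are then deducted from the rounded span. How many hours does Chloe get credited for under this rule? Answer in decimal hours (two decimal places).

The shift: in 9:38 AM→9:45 AM, out 4:55 PM→5:00 PM; 7 h 15 min − 30 min = 6 h 45 min

6.75 hours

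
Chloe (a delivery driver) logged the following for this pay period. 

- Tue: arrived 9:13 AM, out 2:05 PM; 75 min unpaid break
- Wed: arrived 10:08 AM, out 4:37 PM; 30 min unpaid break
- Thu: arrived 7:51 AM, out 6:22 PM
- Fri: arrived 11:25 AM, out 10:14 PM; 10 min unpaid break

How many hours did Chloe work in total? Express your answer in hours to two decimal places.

30.77 hours

Tue: 9:13 AM–2:05 PM = 4 h 52 min; less 75 min break → 3 h 37 min
Wed: 10:08 AM–4:37 PM = 6 h 29 min; less 30 min break → 5 h 59 min
Thu: 7:51 AM–6:22 PM = 10 h 31 min
Fri: 11:25 AM–10:14 PM = 10 h 49 min; less 10 min break → 10 h 39 min
Total: 3 h 37 min + 5 h 59 min + 10 h 31 min + 10 h 39 min = 30 h 46 min.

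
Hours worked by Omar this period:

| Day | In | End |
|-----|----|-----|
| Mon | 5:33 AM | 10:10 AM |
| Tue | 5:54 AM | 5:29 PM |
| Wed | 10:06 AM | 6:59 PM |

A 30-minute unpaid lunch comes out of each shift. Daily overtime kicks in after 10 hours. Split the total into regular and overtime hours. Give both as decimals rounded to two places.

Mon: 5:33 AM–10:10 AM = 4 h 37 min; less 30 min break → 4 h 7 min
Tue: 5:54 AM–5:29 PM = 11 h 35 min; less 30 min break → 11 h 5 min
Wed: 10:06 AM–6:59 PM = 8 h 53 min; less 30 min break → 8 h 23 min
Mon reg 4 h 7 min / OT 0 h 0 min; Tue reg 10 h 0 min / OT 1 h 5 min; Wed reg 8 h 23 min / OT 0 h 0 min.
Totals: regular 22 h 30 min, overtime 1 h 5 min.

Regular 22.50 hours, overtime 1.08 hours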